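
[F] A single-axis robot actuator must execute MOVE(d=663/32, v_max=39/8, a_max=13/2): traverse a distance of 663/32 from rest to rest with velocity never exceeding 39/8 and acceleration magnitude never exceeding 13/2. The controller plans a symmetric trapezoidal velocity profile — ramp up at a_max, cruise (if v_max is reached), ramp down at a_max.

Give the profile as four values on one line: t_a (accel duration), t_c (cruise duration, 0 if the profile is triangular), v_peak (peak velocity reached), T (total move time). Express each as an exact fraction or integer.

t_a=3/4 t_c=7/2 v_peak=39/8 T=5

vₘ²/aₘ = (39/8)²/(13/2) = 117/32
663/32 ≥ 117/32 ⇒ cruise phase
t_a = (39/8)/(13/2) = 3/4; v_peak = 39/8
d_cruise = 663/32 − 117/32 = 273/16; t_c = (273/16)/(39/8) = 7/2
T = 2·3/4 + 7/2 = 5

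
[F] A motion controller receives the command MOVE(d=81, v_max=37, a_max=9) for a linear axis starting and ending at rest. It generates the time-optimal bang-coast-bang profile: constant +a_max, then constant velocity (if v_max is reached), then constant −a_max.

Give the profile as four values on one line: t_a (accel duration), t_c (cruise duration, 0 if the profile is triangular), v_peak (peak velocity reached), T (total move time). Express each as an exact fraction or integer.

t_a=3 t_c=0 v_peak=27 T=6

(v_max)²/a_max = 37²/9 = 1369/9
81 < 1369/9 ⇒ no cruise
v_peak = √(81·9) = √729 = 27
t_a = 27/9 = 3; t_c = 0
T = 2·3 = 6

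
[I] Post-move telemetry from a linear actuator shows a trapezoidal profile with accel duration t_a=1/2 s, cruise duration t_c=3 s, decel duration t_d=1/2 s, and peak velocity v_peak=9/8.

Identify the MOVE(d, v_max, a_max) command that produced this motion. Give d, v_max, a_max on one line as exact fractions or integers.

a_max = (9/8)/(1/2) = 9/4
d_a = ½·9/8·1/2 = 9/32; d_c = 9/8·3 = 27/8
d = 2·9/32 + 27/8 = 63/16
t_c = 3 > 0 → v_max = v_peak = 9/8

d=63/16 v_max=9/8 a_max=9/4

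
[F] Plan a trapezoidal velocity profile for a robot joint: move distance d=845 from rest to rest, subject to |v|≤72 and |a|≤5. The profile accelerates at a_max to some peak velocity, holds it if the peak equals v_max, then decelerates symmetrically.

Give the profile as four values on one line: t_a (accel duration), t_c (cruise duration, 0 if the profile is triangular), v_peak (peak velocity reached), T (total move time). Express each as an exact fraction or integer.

vₘ²/aₘ = 72²/5 = 5184/5
845 < 5184/5 → triangular
v_peak = √(845·5) = √4225 = 65
t_a = 65/5 = 13; t_c = 0
T = 2·13 = 26

t_a=13 t_c=0 v_peak=65 T=26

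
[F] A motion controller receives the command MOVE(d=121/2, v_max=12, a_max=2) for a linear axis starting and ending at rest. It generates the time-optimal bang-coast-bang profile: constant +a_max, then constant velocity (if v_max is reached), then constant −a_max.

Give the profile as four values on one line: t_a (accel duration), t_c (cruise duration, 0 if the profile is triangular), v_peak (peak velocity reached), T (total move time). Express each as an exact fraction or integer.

t_a=11/2 t_c=0 v_peak=11 T=11

(v_max)²/a_max = 12²/2 = 72
121/2 < 72 ⇒ no cruise
v_peak = √(121/2·2) = √121 = 11
t_a = 11/2; t_c = 0
T = 2·11/2 = 11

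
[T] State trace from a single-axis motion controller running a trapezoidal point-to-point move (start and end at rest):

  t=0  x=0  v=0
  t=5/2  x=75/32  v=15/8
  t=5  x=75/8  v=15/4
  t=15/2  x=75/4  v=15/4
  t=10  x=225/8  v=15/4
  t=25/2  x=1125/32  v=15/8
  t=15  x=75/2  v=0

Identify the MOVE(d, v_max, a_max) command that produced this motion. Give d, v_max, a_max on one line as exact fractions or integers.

d=75/2 v_max=15/4 a_max=3/4

final state: t=15, x=75/2, v=0 → d = 75/2
a_max = (15/8−0)/(5/2−0) = 3/4
max v = 15/4 over t∈[5,10] → v_max = 15/4
check: 15/4·(5+5) = 75/2 ✓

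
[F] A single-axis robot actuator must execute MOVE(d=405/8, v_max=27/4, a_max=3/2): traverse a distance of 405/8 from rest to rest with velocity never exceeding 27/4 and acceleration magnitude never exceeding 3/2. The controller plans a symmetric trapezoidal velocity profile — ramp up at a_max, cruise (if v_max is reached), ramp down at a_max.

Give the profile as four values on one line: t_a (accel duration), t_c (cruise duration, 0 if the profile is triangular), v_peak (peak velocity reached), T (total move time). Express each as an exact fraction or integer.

v_max²/a_max = (27/4)²/(3/2) = 243/8
405/8 ≥ 243/8 so v_max reached
t_a = (27/4)/(3/2) = 9/2; v_peak = 27/4
d_cruise = 405/8 − 243/8 = 81/4; t_c = (81/4)/(27/4) = 3
T = 2·9/2 + 3 = 12

t_a=9/2 t_c=3 v_peak=27/4 T=12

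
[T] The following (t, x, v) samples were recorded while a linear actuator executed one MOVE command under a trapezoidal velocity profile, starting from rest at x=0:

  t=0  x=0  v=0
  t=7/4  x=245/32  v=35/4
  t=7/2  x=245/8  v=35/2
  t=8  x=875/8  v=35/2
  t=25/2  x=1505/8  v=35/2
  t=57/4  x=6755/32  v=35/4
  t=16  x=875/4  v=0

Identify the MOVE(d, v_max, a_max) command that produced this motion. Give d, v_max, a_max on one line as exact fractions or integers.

final state: t=16, x=875/4, v=0 → d = 875/4
a_max = (35/4−0)/(7/4−0) = 5
max v = 35/2 over t∈[7/2,25/2] → v_max = 35/2
check: 35/2·(7/2+9) = 875/4 ✓

d=875/4 v_max=35/2 a_max=5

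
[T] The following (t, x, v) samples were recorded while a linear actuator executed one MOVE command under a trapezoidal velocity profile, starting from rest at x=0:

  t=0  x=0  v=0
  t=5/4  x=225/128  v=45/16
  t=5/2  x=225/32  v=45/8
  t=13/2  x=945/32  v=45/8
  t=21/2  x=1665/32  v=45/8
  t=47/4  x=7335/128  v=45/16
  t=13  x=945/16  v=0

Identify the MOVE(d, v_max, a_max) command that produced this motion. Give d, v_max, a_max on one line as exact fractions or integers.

d=945/16 v_max=45/8 a_max=9/4

final state: t=13, x=945/16, v=0 → d = 945/16
a_max = (45/16−0)/(5/4−0) = 9/4
max v = 45/8 over t∈[5/2,21/2] → v_max = 45/8
check: 45/8·(5/2+8) = 945/16 ✓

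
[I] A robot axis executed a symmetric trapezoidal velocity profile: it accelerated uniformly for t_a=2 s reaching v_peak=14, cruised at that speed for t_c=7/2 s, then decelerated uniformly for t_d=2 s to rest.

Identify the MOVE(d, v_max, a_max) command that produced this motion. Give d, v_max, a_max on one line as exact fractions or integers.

a_max = 14/2 = 7
d_a = ½·14·2 = 14; d_c = 14·7/2 = 49
d = 2·14 + 49 = 77
t_c = 7/2 > 0 → v_max = v_peak = 14

d=77 v_max=14 a_max=7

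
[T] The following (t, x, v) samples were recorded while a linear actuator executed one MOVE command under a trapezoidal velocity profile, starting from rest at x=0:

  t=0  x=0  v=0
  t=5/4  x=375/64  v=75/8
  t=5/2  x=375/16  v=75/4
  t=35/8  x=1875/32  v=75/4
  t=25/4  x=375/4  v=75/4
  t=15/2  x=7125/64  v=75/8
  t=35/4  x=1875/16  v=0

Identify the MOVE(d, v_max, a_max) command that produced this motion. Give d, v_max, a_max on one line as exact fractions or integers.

d=1875/16 v_max=75/4 a_max=15/2

final state: t=35/4, x=1875/16, v=0 → d = 1875/16
a_max = (75/8−0)/(5/4−0) = 15/2
max v = 75/4 over t∈[5/2,25/4] → v_max = 75/4
check: 75/4·(5/2+15/4) = 1875/16 ✓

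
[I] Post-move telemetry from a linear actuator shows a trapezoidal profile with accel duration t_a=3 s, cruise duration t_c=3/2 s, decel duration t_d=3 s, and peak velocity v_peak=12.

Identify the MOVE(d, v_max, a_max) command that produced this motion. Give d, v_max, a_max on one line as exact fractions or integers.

d=54 v_max=12 a_max=4

a_max = 12/3 = 4
d_a = ½·12·3 = 18; d_c = 12·3/2 = 18
d = 2·18 + 18 = 54
t_c = 3/2 > 0 → v_max = v_peak = 12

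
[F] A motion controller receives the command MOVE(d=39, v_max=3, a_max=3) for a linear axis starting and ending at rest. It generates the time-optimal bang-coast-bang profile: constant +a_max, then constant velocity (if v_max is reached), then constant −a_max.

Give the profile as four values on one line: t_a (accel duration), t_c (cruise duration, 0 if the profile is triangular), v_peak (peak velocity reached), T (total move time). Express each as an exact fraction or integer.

t_a=1 t_c=12 v_peak=3 T=14

(v_max)²/a_max = 3²/3 = 3
39 ≥ 3 so v_max reached
t_a = 3/3 = 1; v_peak = 3
d_cruise = 39 − 3 = 36; t_c = 36/3 = 12
T = 2·1 + 12 = 14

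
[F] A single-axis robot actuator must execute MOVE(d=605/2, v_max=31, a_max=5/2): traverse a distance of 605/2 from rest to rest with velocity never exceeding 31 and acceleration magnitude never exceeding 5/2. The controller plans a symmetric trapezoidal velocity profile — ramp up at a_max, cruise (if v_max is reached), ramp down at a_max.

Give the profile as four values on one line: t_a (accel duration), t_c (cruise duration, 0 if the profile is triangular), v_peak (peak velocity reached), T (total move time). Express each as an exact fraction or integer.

v_max²/a_max = 31²/(5/2) = 1922/5
605/2 < 1922/5 → triangular
v_peak = √(605/2·5/2) = √(3025/4) = 55/2
t_a = (55/2)/(5/2) = 11; t_c = 0
T = 2·11 = 22

t_a=11 t_c=0 v_peak=55/2 T=22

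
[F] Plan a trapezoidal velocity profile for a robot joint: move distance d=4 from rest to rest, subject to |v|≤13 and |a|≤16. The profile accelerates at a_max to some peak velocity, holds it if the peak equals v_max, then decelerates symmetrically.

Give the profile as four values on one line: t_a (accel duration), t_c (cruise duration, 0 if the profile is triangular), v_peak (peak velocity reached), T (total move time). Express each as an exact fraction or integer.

(v_max)²/a_max = 13²/16 = 169/16
4 < 169/16 → triangular
v_peak = √(4·16) = √64 = 8
t_a = 8/16 = 1/2; t_c = 0
T = 2·1/2 = 1

t_a=1/2 t_c=0 v_peak=8 T=1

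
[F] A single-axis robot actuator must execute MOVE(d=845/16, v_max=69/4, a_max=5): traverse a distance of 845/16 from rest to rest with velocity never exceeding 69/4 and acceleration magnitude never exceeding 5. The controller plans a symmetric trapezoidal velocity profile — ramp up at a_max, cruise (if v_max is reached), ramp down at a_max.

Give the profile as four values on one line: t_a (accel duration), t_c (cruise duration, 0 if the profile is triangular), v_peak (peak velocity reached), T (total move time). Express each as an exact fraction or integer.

t_a=13/4 t_c=0 v_peak=65/4 T=13/2

vₘ²/aₘ = (69/4)²/5 = 4761/80
845/16 < 4761/80 → triangular
v_peak = √(845/16·5) = √(4225/16) = 65/4
t_a = (65/4)/5 = 13/4; t_c = 0
T = 2·13/4 = 13/2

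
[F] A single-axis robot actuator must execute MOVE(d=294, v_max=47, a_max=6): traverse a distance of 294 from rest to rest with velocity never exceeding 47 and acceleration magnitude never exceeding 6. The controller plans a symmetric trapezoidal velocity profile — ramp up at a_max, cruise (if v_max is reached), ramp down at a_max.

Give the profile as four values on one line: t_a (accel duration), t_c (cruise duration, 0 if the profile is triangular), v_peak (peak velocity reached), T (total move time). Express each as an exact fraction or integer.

vₘ²/aₘ = 47²/6 = 2209/6
294 < 2209/6 → triangular
v_peak = √(294·6) = √1764 = 42
t_a = 42/6 = 7; t_c = 0
T = 2·7 = 14

t_a=7 t_c=0 v_peak=42 T=14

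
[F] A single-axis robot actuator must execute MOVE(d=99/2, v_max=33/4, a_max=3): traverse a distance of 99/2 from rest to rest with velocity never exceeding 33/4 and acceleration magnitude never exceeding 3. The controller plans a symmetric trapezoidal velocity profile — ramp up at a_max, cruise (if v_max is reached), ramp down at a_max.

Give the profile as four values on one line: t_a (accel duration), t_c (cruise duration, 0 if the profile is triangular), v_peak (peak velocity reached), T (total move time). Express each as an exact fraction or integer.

t_a=11/4 t_c=13/4 v_peak=33/4 T=35/4

(v_max)²/a_max = (33/4)²/3 = 363/16
99/2 ≥ 363/16 ⇒ cruise phase
t_a = (33/4)/3 = 11/4; v_peak = 33/4
d_cruise = 99/2 − 363/16 = 429/16; t_c = (429/16)/(33/4) = 13/4
T = 2·11/4 + 13/4 = 35/4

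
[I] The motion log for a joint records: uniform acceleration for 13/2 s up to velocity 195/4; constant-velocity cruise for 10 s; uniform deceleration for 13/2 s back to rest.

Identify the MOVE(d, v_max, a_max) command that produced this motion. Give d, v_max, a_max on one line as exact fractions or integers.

d=6435/8 v_max=195/4 a_max=15/2

a_max = (195/4)/(13/2) = 15/2
d_a = ½·195/4·13/2 = 2535/16; d_c = 195/4·10 = 975/2
d = 2·2535/16 + 975/2 = 6435/8
t_c = 10 > 0 → v_max = v_peak = 195/4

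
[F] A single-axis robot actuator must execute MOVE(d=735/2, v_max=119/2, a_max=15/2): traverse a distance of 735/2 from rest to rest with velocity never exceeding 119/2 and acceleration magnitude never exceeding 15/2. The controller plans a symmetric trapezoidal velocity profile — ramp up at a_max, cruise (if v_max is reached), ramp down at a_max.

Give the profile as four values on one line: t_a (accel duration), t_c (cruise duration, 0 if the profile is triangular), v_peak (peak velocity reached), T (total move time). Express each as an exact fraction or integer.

(v_max)²/a_max = (119/2)²/(15/2) = 14161/30
735/2 < 14161/30 → triangular
v_peak = √(735/2·15/2) = √(11025/4) = 105/2
t_a = (105/2)/(15/2) = 7; t_c = 0
T = 2·7 = 14

t_a=7 t_c=0 v_peak=105/2 T=14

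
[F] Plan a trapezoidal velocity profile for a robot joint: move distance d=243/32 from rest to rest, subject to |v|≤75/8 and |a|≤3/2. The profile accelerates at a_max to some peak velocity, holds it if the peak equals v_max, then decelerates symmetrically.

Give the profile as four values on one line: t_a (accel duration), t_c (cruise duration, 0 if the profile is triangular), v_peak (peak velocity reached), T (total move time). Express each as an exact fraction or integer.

v_max²/a_max = (75/8)²/(3/2) = 1875/32
243/32 < 1875/32 ⇒ no cruise
v_peak = √(243/32·3/2) = √(729/64) = 27/8
t_a = (27/8)/(3/2) = 9/4; t_c = 0
T = 2·9/4 = 9/2

t_a=9/4 t_c=0 v_peak=27/8 T=9/2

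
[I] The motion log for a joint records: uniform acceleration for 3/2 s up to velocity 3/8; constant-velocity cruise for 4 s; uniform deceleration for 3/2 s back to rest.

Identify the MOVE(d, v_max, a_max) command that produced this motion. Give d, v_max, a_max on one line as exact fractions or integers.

a_max = (3/8)/(3/2) = 1/4
d_a = ½·3/8·3/2 = 9/32; d_c = 3/8·4 = 3/2
d = 2·9/32 + 3/2 = 33/16
t_c = 4 > 0 ⇒ limit active, v_max = 3/8

d=33/16 v_max=3/8 a_max=1/4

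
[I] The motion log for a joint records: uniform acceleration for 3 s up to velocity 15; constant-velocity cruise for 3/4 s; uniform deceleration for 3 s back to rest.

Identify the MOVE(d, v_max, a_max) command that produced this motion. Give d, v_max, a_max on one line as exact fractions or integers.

d=225/4 v_max=15 a_max=5

a_max = 15/3 = 5
d_a = ½·15·3 = 45/2; d_c = 15·3/4 = 45/4
d = 2·45/2 + 45/4 = 225/4
t_c = 3/4 > 0 so v_max = 15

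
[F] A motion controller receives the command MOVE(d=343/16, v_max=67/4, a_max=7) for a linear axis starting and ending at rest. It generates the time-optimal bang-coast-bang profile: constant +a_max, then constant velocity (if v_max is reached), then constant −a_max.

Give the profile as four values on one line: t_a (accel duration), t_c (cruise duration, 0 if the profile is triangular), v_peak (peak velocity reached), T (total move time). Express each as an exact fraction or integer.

vₘ²/aₘ = (67/4)²/7 = 4489/112
343/16 < 4489/112 so t_c = 0
v_peak = √(343/16·7) = √(2401/16) = 49/4
t_a = (49/4)/7 = 7/4; t_c = 0
T = 2·7/4 = 7/2

t_a=7/4 t_c=0 v_peak=49/4 T=7/2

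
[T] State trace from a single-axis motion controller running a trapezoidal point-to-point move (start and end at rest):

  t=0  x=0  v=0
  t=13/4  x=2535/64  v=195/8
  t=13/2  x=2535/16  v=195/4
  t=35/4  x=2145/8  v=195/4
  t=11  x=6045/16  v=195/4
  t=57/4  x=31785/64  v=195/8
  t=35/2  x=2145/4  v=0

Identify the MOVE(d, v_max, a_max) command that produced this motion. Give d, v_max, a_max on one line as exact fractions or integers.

final state: t=35/2, x=2145/4, v=0 → d = 2145/4
a_max = (195/8−0)/(13/4−0) = 15/2
max v = 195/4 over t∈[13/2,11] → v_max = 195/4
check: 195/4·(13/2+9/2) = 2145/4 ✓

d=2145/4 v_max=195/4 a_max=15/2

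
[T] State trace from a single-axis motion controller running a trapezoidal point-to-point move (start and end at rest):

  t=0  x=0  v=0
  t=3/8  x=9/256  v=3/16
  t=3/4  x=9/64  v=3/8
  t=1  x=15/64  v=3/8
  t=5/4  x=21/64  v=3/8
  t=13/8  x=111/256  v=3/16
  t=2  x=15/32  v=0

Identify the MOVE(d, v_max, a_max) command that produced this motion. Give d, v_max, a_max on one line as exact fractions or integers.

d=15/32 v_max=3/8 a_max=1/2

final state: t=2, x=15/32, v=0 → d = 15/32
a_max = (3/16−0)/(3/8−0) = 1/2
max v = 3/8 over t∈[3/4,5/4] → v_max = 3/8
check: 3/8·(3/4+1/2) = 15/32 ✓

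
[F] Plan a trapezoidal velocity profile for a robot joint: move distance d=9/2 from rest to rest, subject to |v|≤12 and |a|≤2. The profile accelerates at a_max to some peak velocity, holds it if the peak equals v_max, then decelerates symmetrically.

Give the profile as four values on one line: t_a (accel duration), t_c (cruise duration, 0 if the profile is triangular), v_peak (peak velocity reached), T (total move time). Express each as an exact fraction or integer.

t_a=3/2 t_c=0 v_peak=3 T=3

v_max²/a_max = 12²/2 = 72
9/2 < 72 so t_c = 0
v_peak = √(9/2·2) = √9 = 3
t_a = 3/2; t_c = 0
T = 2·3/2 = 3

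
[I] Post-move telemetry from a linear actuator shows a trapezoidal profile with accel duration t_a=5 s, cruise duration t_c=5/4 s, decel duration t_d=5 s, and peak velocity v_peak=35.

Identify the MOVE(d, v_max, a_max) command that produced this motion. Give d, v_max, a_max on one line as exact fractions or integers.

d=875/4 v_max=35 a_max=7

a_max = 35/5 = 7
d_a = ½·35·5 = 175/2; d_c = 35·5/4 = 175/4
d = 2·175/2 + 175/4 = 875/4
t_c = 5/4 > 0 so v_max = 35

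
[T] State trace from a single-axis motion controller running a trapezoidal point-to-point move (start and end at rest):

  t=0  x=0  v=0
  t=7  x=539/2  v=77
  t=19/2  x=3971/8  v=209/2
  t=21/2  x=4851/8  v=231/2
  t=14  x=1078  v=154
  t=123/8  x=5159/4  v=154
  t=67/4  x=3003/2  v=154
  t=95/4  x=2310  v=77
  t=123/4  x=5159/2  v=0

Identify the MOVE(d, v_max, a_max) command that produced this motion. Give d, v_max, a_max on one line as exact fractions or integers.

d=5159/2 v_max=154 a_max=11

final state: t=123/4, x=5159/2, v=0 → d = 5159/2
a_max = (77−0)/(7−0) = 11
max v = 154 over t∈[14,67/4] → v_max = 154
check: 154·(14+11/4) = 5159/2 ✓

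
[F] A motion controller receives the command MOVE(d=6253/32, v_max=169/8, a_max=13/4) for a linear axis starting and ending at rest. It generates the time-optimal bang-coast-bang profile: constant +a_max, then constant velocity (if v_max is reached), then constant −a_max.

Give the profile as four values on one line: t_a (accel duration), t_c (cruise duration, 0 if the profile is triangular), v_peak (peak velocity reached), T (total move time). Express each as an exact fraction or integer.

t_a=13/2 t_c=11/4 v_peak=169/8 T=63/4

vₘ²/aₘ = (169/8)²/(13/4) = 2197/16
6253/32 ≥ 2197/16 ⇒ cruise phase
t_a = (169/8)/(13/4) = 13/2; v_peak = 169/8
d_cruise = 6253/32 − 2197/16 = 1859/32; t_c = (1859/32)/(169/8) = 11/4
T = 2·13/2 + 11/4 = 63/4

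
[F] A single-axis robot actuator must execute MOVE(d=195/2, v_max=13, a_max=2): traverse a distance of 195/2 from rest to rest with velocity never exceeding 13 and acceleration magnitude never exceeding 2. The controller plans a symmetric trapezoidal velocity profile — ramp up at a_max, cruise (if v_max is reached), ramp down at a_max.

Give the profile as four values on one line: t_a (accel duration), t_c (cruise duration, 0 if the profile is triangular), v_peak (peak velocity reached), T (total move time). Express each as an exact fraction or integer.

v_max²/a_max = 13²/2 = 169/2
195/2 ≥ 169/2 so v_max reached
t_a = 13/2; v_peak = 13
d_cruise = 195/2 − 169/2 = 13; t_c = 13/13 = 1
T = 2·13/2 + 1 = 14

t_a=13/2 t_c=1 v_peak=13 T=14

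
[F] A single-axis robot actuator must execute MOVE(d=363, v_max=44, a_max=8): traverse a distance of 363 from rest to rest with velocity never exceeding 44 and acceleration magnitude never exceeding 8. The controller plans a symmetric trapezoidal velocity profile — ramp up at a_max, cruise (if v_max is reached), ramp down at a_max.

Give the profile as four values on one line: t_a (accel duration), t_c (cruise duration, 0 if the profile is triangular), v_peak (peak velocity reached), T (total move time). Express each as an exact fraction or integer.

t_a=11/2 t_c=11/4 v_peak=44 T=55/4

(v_max)²/a_max = 44²/8 = 242
363 ≥ 242 → trapezoidal
t_a = 44/8 = 11/2; v_peak = 44
d_cruise = 363 − 242 = 121; t_c = 121/44 = 11/4
T = 2·11/2 + 11/4 = 55/4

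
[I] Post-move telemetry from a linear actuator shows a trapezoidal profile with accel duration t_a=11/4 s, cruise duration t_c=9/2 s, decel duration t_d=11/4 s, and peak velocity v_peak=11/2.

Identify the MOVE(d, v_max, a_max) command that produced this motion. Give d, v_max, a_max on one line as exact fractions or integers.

a_max = (11/2)/(11/4) = 2
d_a = ½·11/2·11/4 = 121/16; d_c = 11/2·9/2 = 99/4
d = 2·121/16 + 99/4 = 319/8
t_c = 9/2 > 0 → v_max = v_peak = 11/2

d=319/8 v_max=11/2 a_max=2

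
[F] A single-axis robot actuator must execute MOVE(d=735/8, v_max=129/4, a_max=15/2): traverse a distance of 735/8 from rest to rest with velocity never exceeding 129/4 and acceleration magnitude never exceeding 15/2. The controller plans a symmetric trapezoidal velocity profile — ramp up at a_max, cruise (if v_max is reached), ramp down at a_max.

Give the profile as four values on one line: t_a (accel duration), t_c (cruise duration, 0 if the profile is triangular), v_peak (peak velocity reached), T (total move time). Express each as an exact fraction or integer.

t_a=7/2 t_c=0 v_peak=105/4 T=7

v_max²/a_max = (129/4)²/(15/2) = 5547/40
735/8 < 5547/40 ⇒ no cruise
v_peak = √(735/8·15/2) = √(11025/16) = 105/4
t_a = (105/4)/(15/2) = 7/2; t_c = 0
T = 2·7/2 = 7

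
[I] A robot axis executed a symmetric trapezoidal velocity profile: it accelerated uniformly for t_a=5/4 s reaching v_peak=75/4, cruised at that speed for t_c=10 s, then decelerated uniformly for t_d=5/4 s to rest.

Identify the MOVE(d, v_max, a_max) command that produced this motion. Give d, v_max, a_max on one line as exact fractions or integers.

d=3375/16 v_max=75/4 a_max=15

a_max = (75/4)/(5/4) = 15
d_a = ½·75/4·5/4 = 375/32; d_c = 75/4·10 = 375/2
d = 2·375/32 + 375/2 = 3375/16
t_c = 10 > 0 → v_max = v_peak = 75/4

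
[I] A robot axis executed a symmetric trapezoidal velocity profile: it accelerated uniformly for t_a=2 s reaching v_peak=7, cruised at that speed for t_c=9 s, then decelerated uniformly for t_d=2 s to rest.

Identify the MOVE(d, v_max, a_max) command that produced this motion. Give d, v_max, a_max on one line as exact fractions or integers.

a_max = 7/2
d_a = ½·7·2 = 7; d_c = 7·9 = 63
d = 2·7 + 63 = 77
t_c = 9 > 0 so v_max = 7

d=77 v_max=7 a_max=7/2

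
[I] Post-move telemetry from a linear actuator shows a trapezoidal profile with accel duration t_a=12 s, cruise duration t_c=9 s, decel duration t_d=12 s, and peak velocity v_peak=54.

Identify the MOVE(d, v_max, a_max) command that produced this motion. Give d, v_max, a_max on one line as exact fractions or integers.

a_max = 54/12 = 9/2
d_a = ½·54·12 = 324; d_c = 54·9 = 486
d = 2·324 + 486 = 1134
t_c = 9 > 0 so v_max = 54

d=1134 v_max=54 a_max=9/2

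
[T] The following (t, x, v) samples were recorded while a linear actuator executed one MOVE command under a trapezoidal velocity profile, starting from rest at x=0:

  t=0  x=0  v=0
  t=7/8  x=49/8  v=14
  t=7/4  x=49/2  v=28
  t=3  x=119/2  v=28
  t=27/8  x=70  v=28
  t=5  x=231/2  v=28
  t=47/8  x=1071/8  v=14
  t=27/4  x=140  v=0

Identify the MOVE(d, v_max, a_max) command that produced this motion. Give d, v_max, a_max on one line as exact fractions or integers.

final state: t=27/4, x=140, v=0 → d = 140
a_max = (14−0)/(7/8−0) = 16
max v = 28 over t∈[7/4,5] → v_max = 28
check: 28·(7/4+13/4) = 140 ✓

d=140 v_max=28 a_max=16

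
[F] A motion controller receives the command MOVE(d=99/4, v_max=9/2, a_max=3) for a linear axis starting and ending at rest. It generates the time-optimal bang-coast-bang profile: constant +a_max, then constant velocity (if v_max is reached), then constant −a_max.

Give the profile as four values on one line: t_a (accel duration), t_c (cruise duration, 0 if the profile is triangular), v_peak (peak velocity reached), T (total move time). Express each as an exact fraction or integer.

(v_max)²/a_max = (9/2)²/3 = 27/4
99/4 ≥ 27/4 → trapezoidal
t_a = (9/2)/3 = 3/2; v_peak = 9/2
d_cruise = 99/4 − 27/4 = 18; t_c = 18/(9/2) = 4
T = 2·3/2 + 4 = 7

t_a=3/2 t_c=4 v_peak=9/2 T=7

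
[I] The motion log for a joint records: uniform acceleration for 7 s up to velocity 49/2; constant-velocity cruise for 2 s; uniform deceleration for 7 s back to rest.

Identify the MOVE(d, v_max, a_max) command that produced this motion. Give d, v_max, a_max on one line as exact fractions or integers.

a_max = (49/2)/7 = 7/2
d_a = ½·49/2·7 = 343/4; d_c = 49/2·2 = 49
d = 2·343/4 + 49 = 441/2
t_c = 2 > 0 → v_max = v_peak = 49/2

d=441/2 v_max=49/2 a_max=7/2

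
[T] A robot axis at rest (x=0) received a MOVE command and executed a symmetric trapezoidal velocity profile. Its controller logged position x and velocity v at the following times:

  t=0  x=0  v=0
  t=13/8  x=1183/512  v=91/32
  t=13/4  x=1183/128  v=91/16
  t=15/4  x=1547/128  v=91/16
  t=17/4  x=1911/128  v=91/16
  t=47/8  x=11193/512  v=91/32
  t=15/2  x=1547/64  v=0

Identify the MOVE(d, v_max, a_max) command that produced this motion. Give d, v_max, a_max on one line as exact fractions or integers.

final state: t=15/2, x=1547/64, v=0 → d = 1547/64
a_max = (91/32−0)/(13/8−0) = 7/4
max v = 91/16 over t∈[13/4,17/4] → v_max = 91/16
check: 91/16·(13/4+1) = 1547/64 ✓

d=1547/64 v_max=91/16 a_max=7/4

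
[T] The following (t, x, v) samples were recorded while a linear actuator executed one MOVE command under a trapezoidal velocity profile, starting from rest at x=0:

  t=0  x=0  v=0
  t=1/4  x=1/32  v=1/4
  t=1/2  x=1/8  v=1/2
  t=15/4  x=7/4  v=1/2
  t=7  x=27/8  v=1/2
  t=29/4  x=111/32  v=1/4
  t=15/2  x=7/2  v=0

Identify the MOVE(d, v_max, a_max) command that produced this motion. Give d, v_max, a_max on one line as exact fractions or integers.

final state: t=15/2, x=7/2, v=0 → d = 7/2
a_max = (1/4−0)/(1/4−0) = 1
max v = 1/2 over t∈[1/2,7] → v_max = 1/2
check: 1/2·(1/2+13/2) = 7/2 ✓

d=7/2 v_max=1/2 a_max=1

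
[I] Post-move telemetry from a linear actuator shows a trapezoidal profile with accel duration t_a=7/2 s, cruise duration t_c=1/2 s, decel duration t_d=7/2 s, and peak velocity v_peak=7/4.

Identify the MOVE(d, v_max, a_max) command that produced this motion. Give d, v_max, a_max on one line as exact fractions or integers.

a_max = (7/4)/(7/2) = 1/2
d_a = ½·7/4·7/2 = 49/16; d_c = 7/4·1/2 = 7/8
d = 2·49/16 + 7/8 = 7
t_c = 1/2 > 0 so v_max = 7/4

d=7 v_max=7/4 a_max=1/2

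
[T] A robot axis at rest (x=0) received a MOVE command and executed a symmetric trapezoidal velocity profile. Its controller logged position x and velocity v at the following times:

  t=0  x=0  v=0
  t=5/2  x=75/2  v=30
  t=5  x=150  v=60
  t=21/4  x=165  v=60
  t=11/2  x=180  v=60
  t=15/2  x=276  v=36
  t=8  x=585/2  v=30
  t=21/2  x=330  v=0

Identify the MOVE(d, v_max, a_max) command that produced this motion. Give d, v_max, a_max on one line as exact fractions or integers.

final state: t=21/2, x=330, v=0 → d = 330
a_max = (30−0)/(5/2−0) = 12
max v = 60 over t∈[5,11/2] → v_max = 60
check: 60·(5+1/2) = 330 ✓

d=330 v_max=60 a_max=12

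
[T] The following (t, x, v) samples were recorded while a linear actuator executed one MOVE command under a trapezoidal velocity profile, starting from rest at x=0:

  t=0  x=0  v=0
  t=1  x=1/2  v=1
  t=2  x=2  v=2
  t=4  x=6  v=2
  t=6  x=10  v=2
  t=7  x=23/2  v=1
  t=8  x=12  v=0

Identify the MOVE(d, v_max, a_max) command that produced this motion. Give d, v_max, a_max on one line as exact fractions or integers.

d=12 v_max=2 a_max=1

final state: t=8, x=12, v=0 → d = 12
a_max = (1−0)/(1−0) = 1
max v = 2 over t∈[2,6] → v_max = 2
check: 2·(2+4) = 12 ✓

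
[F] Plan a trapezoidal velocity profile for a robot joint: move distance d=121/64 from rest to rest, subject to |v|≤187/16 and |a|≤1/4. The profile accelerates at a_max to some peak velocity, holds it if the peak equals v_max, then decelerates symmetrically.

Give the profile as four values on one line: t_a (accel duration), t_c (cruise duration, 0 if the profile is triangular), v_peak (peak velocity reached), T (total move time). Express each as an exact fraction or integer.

t_a=11/4 t_c=0 v_peak=11/16 T=11/2

vₘ²/aₘ = (187/16)²/(1/4) = 34969/64
121/64 < 34969/64 → triangular
v_peak = √(121/64·1/4) = √(121/256) = 11/16
t_a = (11/16)/(1/4) = 11/4; t_c = 0
T = 2·11/4 = 11/2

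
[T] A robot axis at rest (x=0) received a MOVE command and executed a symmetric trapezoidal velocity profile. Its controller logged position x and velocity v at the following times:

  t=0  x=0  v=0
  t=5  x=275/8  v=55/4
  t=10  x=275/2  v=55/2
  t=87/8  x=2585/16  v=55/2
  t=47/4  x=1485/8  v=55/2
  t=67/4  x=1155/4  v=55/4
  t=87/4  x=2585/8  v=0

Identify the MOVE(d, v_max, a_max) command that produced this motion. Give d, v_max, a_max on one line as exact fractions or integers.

final state: t=87/4, x=2585/8, v=0 → d = 2585/8
a_max = (55/4−0)/(5−0) = 11/4
max v = 55/2 over t∈[10,47/4] → v_max = 55/2
check: 55/2·(10+7/4) = 2585/8 ✓

d=2585/8 v_max=55/2 a_max=11/4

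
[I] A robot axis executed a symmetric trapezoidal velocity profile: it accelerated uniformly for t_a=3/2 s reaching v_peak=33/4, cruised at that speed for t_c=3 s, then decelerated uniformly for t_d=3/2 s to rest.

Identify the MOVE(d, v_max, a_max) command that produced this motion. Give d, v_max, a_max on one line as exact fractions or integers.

d=297/8 v_max=33/4 a_max=11/2

a_max = (33/4)/(3/2) = 11/2
d_a = ½·33/4·3/2 = 99/16; d_c = 33/4·3 = 99/4
d = 2·99/16 + 99/4 = 297/8
t_c = 3 > 0 → v_max = v_peak = 33/4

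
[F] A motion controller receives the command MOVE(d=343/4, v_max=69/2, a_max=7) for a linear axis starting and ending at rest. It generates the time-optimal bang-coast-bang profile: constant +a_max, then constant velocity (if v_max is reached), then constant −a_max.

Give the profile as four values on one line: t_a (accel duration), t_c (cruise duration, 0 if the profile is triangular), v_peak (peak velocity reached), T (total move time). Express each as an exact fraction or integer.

t_a=7/2 t_c=0 v_peak=49/2 T=7

vₘ²/aₘ = (69/2)²/7 = 4761/28
343/4 < 4761/28 → triangular
v_peak = √(343/4·7) = √(2401/4) = 49/2
t_a = (49/2)/7 = 7/2; t_c = 0
T = 2·7/2 = 7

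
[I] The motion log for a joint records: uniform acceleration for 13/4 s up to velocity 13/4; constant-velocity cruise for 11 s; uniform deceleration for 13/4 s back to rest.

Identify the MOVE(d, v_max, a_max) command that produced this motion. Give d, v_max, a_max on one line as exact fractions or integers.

a_max = (13/4)/(13/4) = 1
d_a = ½·13/4·13/4 = 169/32; d_c = 13/4·11 = 143/4
d = 2·169/32 + 143/4 = 741/16
t_c = 11 > 0 so v_max = 13/4

d=741/16 v_max=13/4 a_max=1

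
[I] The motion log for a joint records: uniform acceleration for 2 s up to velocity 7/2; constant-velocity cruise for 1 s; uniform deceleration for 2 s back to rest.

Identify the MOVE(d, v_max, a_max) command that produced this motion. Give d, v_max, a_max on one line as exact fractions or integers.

d=21/2 v_max=7/2 a_max=7/4

a_max = (7/2)/2 = 7/4
d_a = ½·7/2·2 = 7/2; d_c = 7/2·1 = 7/2
d = 2·7/2 + 7/2 = 21/2
t_c = 1 > 0 so v_max = 7/2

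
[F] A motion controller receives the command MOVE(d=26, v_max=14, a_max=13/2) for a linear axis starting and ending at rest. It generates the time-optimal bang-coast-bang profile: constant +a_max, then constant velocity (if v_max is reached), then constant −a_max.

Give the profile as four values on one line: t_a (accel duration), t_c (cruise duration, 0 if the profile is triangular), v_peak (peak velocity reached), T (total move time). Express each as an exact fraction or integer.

t_a=2 t_c=0 v_peak=13 T=4

vₘ²/aₘ = 14²/(13/2) = 392/13
26 < 392/13 so t_c = 0
v_peak = √(26·13/2) = √169 = 13
t_a = 13/(13/2) = 2; t_c = 0
T = 2·2 = 4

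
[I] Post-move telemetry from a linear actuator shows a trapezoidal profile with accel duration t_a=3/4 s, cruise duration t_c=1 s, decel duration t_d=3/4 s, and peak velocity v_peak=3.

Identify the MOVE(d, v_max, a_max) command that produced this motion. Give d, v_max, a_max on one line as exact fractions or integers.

a_max = 3/(3/4) = 4
d_a = ½·3·3/4 = 9/8; d_c = 3·1 = 3
d = 2·9/8 + 3 = 21/4
t_c = 1 > 0 ⇒ limit active, v_max = 3

d=21/4 v_max=3 a_max=4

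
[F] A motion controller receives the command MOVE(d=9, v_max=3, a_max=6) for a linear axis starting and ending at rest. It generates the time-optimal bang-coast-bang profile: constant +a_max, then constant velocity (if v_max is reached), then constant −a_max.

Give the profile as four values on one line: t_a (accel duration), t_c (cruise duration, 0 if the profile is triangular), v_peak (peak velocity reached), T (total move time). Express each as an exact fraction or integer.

(v_max)²/a_max = 3²/6 = 3/2
9 ≥ 3/2 → trapezoidal
t_a = 3/6 = 1/2; v_peak = 3
d_cruise = 9 − 3/2 = 15/2; t_c = (15/2)/3 = 5/2
T = 2·1/2 + 5/2 = 7/2

t_a=1/2 t_c=5/2 v_peak=3 T=7/2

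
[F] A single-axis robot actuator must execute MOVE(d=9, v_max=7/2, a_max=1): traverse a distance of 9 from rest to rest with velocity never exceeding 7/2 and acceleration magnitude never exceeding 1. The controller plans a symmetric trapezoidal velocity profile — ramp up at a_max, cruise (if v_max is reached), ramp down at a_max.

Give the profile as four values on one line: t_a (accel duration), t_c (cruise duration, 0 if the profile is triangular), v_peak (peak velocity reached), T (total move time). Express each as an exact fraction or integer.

(v_max)²/a_max = (7/2)²/1 = 49/4
9 < 49/4 ⇒ no cruise
v_peak = √(9·1) = √9 = 3
t_a = 3/1 = 3; t_c = 0
T = 2·3 = 6

t_a=3 t_c=0 v_peak=3 T=6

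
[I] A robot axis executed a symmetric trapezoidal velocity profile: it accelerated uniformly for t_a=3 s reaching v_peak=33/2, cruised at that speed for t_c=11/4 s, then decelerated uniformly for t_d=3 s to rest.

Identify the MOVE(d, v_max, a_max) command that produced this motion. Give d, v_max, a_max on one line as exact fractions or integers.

d=759/8 v_max=33/2 a_max=11/2

a_max = (33/2)/3 = 11/2
d_a = ½·33/2·3 = 99/4; d_c = 33/2·11/4 = 363/8
d = 2·99/4 + 363/8 = 759/8
t_c = 11/4 > 0 → v_max = v_peak = 33/2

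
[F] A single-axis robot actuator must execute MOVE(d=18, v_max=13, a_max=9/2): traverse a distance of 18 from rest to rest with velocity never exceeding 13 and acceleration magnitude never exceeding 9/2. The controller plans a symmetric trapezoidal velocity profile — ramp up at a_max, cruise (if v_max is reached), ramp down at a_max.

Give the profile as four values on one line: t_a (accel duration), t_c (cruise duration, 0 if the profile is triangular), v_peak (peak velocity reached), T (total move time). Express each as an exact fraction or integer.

vₘ²/aₘ = 13²/(9/2) = 338/9
18 < 338/9 so t_c = 0
v_peak = √(18·9/2) = √81 = 9
t_a = 9/(9/2) = 2; t_c = 0
T = 2·2 = 4

t_a=2 t_c=0 v_peak=9 T=4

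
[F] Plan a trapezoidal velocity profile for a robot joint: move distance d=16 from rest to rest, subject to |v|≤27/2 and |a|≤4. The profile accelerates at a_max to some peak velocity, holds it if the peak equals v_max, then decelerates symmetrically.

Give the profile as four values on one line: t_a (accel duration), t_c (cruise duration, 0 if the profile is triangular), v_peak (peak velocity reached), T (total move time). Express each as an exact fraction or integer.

t_a=2 t_c=0 v_peak=8 T=4

v_max²/a_max = (27/2)²/4 = 729/16
16 < 729/16 → triangular
v_peak = √(16·4) = √64 = 8
t_a = 8/4 = 2; t_c = 0
T = 2·2 = 4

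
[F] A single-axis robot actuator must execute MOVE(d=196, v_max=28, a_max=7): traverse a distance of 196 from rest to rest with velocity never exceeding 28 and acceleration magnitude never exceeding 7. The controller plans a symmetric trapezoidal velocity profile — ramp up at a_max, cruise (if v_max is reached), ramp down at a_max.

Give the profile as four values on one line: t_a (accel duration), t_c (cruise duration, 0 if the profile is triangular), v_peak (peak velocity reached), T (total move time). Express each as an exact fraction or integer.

t_a=4 t_c=3 v_peak=28 T=11

v_max²/a_max = 28²/7 = 112
196 ≥ 112 ⇒ cruise phase
t_a = 28/7 = 4; v_peak = 28
d_cruise = 196 − 112 = 84; t_c = 84/28 = 3
T = 2·4 + 3 = 11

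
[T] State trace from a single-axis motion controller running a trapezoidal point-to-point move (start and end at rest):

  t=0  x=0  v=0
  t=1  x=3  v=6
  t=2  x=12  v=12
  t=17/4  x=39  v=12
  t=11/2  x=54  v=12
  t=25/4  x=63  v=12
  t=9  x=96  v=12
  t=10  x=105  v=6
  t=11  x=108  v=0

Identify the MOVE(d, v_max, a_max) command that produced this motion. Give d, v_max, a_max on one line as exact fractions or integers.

d=108 v_max=12 a_max=6

final state: t=11, x=108, v=0 → d = 108
a_max = (6−0)/(1−0) = 6
max v = 12 over t∈[2,9] → v_max = 12
check: 12·(2+7) = 108 ✓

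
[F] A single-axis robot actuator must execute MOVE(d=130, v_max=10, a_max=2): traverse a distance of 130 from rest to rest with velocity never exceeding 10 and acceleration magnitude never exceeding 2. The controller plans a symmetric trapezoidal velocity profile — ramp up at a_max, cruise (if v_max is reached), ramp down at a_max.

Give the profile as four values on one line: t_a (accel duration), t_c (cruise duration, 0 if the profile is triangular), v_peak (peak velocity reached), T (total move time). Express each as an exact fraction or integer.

t_a=5 t_c=8 v_peak=10 T=18

v_max²/a_max = 10²/2 = 50
130 ≥ 50 → trapezoidal
t_a = 10/2 = 5; v_peak = 10
d_cruise = 130 − 50 = 80; t_c = 80/10 = 8
T = 2·5 + 8 = 18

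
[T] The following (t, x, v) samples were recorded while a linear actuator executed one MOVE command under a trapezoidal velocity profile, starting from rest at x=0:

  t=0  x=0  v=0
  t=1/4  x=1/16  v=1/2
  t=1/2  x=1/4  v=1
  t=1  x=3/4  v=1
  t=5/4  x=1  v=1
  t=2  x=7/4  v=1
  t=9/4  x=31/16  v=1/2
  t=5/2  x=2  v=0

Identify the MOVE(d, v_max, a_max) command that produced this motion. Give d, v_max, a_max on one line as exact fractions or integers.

d=2 v_max=1 a_max=2

final state: t=5/2, x=2, v=0 → d = 2
a_max = (1/2−0)/(1/4−0) = 2
max v = 1 over t∈[1/2,2] → v_max = 1
check: 1·(1/2+3/2) = 2 ✓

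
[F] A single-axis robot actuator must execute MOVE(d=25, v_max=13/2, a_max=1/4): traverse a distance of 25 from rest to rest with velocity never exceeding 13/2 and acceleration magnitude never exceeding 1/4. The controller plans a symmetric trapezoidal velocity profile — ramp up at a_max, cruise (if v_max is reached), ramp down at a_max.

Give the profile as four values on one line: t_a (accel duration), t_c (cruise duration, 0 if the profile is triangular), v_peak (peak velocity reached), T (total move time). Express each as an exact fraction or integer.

(v_max)²/a_max = (13/2)²/(1/4) = 169
25 < 169 so t_c = 0
v_peak = √(25·1/4) = √(25/4) = 5/2
t_a = (5/2)/(1/4) = 10; t_c = 0
T = 2·10 = 20

t_a=10 t_c=0 v_peak=5/2 T=20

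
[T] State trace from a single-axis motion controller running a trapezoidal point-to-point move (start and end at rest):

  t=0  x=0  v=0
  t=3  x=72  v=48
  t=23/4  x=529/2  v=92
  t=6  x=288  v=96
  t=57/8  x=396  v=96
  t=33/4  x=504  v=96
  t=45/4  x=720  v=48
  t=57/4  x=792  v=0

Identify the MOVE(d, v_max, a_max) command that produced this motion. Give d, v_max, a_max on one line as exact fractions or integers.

final state: t=57/4, x=792, v=0 → d = 792
a_max = (48−0)/(3−0) = 16
max v = 96 over t∈[6,33/4] → v_max = 96
check: 96·(6+9/4) = 792 ✓

d=792 v_max=96 a_max=16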